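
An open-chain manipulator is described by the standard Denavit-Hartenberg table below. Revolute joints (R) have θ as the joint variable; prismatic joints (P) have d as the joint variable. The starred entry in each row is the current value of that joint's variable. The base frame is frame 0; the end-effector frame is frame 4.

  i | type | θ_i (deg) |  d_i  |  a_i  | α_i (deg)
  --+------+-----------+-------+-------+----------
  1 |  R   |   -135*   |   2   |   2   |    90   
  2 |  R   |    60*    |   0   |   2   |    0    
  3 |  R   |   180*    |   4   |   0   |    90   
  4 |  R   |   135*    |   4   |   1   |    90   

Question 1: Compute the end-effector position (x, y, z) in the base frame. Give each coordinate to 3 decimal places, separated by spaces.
after link 1: o_1 = (-1.4142, -1.4142, 2.0000)
after link 2: o_2 = (-2.1213, -2.1213, 3.7321)
after link 3: o_3 = (-4.9497, 0.7071, 3.7321)
after link 4: o_4 = (-3.2503, 3.4066, 6.3444)

-3.250 3.407 6.344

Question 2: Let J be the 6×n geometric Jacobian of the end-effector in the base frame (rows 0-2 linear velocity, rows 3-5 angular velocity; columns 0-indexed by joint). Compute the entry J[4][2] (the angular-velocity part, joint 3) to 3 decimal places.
axis z_2 = (-0.7071,0.7071,0.0000); lever o_n−o_2 = (-1.1289,5.5279,2.6124)
cross product → J_v[:, 2] = (1.8472,1.8472,-3.1105)
J_ω[:, 2] = z_2
entry J[4][2] = 0.7071

0.707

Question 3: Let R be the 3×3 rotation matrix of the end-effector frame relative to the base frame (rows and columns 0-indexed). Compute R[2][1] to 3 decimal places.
End-effector y-axis (col 1 of R) = (0.6124,0.6124,0.5000)
R[2][1] = 0.5000

0.500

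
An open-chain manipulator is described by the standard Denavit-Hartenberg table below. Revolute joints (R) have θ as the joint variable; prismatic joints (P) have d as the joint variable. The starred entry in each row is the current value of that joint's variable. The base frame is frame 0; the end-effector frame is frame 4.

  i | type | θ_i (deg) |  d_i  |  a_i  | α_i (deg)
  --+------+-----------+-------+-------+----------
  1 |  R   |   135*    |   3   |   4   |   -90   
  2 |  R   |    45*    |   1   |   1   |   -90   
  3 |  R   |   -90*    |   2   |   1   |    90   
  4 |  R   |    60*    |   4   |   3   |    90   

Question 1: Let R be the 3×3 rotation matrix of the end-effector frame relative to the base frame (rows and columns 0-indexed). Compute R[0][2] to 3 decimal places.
-0.862

End-effector z-axis (col 2 of R) = (-0.8624,-0.3624,0.3536)
R[0][2] = -0.8624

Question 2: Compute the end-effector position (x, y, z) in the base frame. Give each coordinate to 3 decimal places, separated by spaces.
after link 1: o_1 = (-2.8284, 2.8284, 3.0000)
after link 2: o_2 = (-4.0355, 2.6213, 2.2929)
after link 3: o_3 = (-3.7426, 0.9142, 0.8787)
after link 4: o_4 = (-1.5043, -3.4455, 1.8700)

-1.504 -3.445 1.870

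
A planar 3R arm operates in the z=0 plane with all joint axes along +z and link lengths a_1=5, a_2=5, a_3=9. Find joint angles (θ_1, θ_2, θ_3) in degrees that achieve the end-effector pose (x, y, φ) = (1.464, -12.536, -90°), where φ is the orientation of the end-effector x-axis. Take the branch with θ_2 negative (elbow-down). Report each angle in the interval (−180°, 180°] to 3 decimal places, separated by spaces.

-0.011 -134.997 45.008

wrist centre = target − a_3·(cos φ, sin φ) = (1.4640, -3.5360)
cos θ_2 = (14.6466−5²−5²)/(2·5·5) = -0.7071; θ_2 = -134.9969° (elbow-down)
β = atan2(-3.5360,1.4640) = -67.5091°; ψ = atan2(-3.5357,1.4647) = -67.4984°
θ_1 = β − ψ = -0.0107°
θ_3 = φ − θ_1 − θ_2 = 45.0076° (wrapped to (-180°,180°])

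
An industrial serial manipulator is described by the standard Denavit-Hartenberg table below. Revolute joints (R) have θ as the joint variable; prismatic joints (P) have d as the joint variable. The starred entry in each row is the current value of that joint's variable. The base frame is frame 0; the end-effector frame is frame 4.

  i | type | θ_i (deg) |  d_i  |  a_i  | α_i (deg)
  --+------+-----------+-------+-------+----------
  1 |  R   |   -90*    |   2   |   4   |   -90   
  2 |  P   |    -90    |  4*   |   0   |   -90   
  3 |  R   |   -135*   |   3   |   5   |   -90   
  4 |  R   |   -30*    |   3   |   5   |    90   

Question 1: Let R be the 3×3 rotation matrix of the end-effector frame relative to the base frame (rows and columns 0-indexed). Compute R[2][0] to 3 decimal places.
-0.612

End-effector x-axis (col 0 of R) = (0.6124,-0.5000,-0.6124)
R[2][0] = -0.6124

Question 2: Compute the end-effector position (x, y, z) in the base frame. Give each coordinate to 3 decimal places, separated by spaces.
12.719 -9.500 -2.476

after link 1: o_1 = (0.0000, -4.0000, 2.0000)
after link 2: o_2 = (4.0000, -4.0000, 2.0000)
after link 3: o_3 = (7.5355, -7.0000, -1.5355)
after link 4: o_4 = (12.7187, -9.5000, -2.4761)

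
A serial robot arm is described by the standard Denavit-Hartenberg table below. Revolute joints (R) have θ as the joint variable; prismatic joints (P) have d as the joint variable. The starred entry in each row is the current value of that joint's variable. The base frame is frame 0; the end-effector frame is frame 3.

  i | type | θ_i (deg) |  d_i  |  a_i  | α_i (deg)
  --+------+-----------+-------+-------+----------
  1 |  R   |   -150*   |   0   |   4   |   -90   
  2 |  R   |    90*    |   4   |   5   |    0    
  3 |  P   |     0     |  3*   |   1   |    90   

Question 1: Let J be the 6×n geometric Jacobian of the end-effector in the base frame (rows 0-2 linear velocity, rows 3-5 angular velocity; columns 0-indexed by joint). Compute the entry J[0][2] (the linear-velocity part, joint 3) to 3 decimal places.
prismatic axis z_2 = (0.5000,-0.8660,0.0000)
J_v[:, 2] = z_2; J_ω[:, 2] = (0,0,0)
entry J[0][2] = 0.5000

0.500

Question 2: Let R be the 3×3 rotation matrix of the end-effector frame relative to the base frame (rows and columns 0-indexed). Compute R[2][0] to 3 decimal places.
-1.000

End-effector x-axis (col 0 of R) = (-0.0000,-0.0000,-1.0000)
R[2][0] = -1.0000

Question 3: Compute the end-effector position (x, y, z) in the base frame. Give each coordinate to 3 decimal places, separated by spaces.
0.036 -8.062 -6.000

after link 1: o_1 = (-3.4641, -2.0000, 0.0000)
after link 2: o_2 = (-1.4641, -5.4641, -5.0000)
after link 3: o_3 = (0.0359, -8.0622, -6.0000)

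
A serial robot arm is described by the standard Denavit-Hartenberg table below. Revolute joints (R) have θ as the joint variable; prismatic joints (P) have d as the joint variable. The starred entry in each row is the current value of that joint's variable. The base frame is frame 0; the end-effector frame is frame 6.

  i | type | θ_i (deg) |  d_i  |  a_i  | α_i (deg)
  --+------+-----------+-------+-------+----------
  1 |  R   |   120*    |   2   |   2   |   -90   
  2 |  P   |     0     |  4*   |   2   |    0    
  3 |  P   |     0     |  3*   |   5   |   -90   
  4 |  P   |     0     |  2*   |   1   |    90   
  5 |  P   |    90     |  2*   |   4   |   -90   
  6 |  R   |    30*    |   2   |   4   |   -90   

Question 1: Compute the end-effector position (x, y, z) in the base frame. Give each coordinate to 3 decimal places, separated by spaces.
after link 1: o_1 = (-1.0000, 1.7321, 2.0000)
after link 2: o_2 = (-5.4641, 1.4641, 2.0000)
after link 3: o_3 = (-10.5622, 4.2942, 2.0000)
after link 4: o_4 = (-11.0622, 5.1603, 0.0000)
after link 5: o_5 = (-12.7942, 4.1603, -4.0000)
after link 6: o_6 = (-10.0622, 3.4282, -7.4641)

-10.062 3.428 -7.464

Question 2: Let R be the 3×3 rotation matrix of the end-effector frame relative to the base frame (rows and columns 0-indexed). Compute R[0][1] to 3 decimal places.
-0.500

End-effector y-axis (col 1 of R) = (-0.5000,0.8660,0.0000)
R[0][1] = -0.5000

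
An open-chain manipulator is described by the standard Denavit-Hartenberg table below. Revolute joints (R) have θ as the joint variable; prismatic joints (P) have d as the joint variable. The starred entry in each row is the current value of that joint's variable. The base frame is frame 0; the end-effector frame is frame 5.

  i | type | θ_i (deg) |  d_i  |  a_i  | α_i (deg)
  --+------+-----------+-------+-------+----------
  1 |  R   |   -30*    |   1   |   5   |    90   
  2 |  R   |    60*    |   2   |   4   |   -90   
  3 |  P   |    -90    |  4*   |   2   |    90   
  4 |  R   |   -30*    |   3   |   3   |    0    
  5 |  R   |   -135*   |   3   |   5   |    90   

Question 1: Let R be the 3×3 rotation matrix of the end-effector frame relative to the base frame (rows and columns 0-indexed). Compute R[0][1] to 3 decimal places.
End-effector y-axis (col 1 of R) = (-0.4330,0.2500,-0.8660)
R[0][1] = -0.4330

-0.433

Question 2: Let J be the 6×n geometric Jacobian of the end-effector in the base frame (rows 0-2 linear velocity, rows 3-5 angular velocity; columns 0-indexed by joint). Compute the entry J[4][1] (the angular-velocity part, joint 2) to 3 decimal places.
-0.866

axis z_1 = (-0.5000,-0.8660,0.0000); lever o_n−o_1 = (-2.6547,-0.5093,-1.1291)
cross product → J_v[:, 1] = (0.9778,-0.5645,-2.0443)
J_ω[:, 1] = z_1
entry J[4][1] = -0.8660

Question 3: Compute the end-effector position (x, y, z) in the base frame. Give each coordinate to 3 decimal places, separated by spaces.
after link 1: o_1 = (4.3301, -2.5000, 1.0000)
after link 2: o_2 = (5.0622, -5.2321, 4.4641)
after link 3: o_3 = (1.0622, -5.2321, 6.4641)
after link 4: o_4 = (-0.4109, -7.3816, 3.1160)
after link 5: o_5 = (1.6754, -3.0093, -0.1291)

1.675 -3.009 -0.129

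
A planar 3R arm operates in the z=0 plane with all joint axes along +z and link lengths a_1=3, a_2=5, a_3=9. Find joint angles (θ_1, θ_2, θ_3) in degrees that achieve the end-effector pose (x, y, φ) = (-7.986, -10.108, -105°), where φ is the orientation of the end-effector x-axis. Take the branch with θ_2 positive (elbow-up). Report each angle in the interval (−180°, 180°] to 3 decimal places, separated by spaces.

135.003 90.002 29.994

wrist centre = target − a_3·(cos φ, sin φ) = (-5.6566, -1.4147)
cos θ_2 = (33.9987−3²−5²)/(2·3·5) = -0.0000; θ_2 = 90.0024° (elbow-up)
β = atan2(-1.4147,-5.6566) = -165.9589°; ψ = atan2(5.0000,2.9998) = 59.0380°
θ_1 = β − ψ = -224.9969°
θ_3 = φ − θ_1 − θ_2 = 29.9945° (wrapped to (-180°,180°])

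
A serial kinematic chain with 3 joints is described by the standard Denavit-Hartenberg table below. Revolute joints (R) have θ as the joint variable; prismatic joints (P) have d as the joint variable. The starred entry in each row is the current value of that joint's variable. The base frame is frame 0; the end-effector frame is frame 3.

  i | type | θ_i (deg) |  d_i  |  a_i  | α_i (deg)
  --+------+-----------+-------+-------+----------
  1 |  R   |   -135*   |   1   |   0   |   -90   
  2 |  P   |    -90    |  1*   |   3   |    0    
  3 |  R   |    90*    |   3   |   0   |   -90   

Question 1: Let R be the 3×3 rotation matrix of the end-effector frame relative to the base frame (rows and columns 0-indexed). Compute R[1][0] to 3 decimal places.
-0.707

End-effector x-axis (col 0 of R) = (-0.7071,-0.7071,0.0000)
R[1][0] = -0.7071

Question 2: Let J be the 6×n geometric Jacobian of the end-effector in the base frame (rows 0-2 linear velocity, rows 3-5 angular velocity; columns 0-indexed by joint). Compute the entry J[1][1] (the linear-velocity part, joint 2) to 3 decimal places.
prismatic axis z_1 = (0.7071,-0.7071,0.0000)
J_v[:, 1] = z_1; J_ω[:, 1] = (0,0,0)
entry J[1][1] = -0.7071

-0.707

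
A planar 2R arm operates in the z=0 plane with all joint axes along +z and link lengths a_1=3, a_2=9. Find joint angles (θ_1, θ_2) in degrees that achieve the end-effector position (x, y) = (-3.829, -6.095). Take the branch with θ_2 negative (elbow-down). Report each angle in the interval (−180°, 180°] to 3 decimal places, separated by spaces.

cos θ_2 = (51.8103−3²−9²)/(2·3·9) = -0.7072; θ_2 = -135.0090° (elbow-down)
β = atan2(-6.0950,-3.8290) = -122.1379°; ψ = atan2(-6.3630,-3.3650) = -117.8714°
θ_1 = β − ψ = -4.2664°

-4.266 -135.009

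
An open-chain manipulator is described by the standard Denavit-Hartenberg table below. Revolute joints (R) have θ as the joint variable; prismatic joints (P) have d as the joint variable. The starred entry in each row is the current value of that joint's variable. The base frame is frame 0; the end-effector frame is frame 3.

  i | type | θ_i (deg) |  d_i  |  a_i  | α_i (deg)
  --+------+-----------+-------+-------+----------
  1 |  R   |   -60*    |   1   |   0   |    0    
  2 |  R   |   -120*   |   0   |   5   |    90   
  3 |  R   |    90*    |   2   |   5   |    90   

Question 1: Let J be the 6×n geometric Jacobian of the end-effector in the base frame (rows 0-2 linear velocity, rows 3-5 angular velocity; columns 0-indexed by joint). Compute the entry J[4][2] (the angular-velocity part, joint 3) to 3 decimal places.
1.000

axis z_2 = (-0.0000,1.0000,0.0000); lever o_n−o_2 = (-0.0000,2.0000,5.0000)
cross product → J_v[:, 2] = (5.0000,0.0000,0.0000)
J_ω[:, 2] = z_2
entry J[4][2] = 1.0000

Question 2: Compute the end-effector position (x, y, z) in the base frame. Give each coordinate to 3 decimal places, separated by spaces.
-5.000 2.000 6.000

after link 1: o_1 = (0.0000, 0.0000, 1.0000)
after link 2: o_2 = (-5.0000, -0.0000, 1.0000)
after link 3: o_3 = (-5.0000, 2.0000, 6.0000)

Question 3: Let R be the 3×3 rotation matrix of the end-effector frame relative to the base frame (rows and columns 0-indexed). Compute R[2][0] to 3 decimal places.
End-effector x-axis (col 0 of R) = (-0.0000,-0.0000,1.0000)
R[2][0] = 1.0000

1.000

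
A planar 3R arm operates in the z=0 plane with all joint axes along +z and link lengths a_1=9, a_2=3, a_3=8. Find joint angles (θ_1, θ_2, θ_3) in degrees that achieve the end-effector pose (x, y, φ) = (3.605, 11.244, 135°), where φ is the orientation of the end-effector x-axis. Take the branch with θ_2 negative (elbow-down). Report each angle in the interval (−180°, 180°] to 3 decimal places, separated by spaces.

wrist centre = target − a_3·(cos φ, sin φ) = (9.2619, 5.5871)
cos θ_2 = (116.9981−9²−3²)/(2·9·3) = 0.5000; θ_2 = -60.0023° (elbow-down)
β = atan2(5.5871,9.2619) = 31.1002°; ψ = atan2(-2.5981,10.4999) = -13.8983°
θ_1 = β − ψ = 44.9985°
θ_3 = φ − θ_1 − θ_2 = 150.0038° (wrapped to (-180°,180°])

44.998 -60.002 150.004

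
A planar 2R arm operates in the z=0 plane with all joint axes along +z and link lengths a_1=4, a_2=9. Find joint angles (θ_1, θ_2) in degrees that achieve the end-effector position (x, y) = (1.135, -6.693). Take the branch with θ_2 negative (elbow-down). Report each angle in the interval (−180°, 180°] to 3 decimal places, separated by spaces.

cos θ_2 = (46.0845−4²−9²)/(2·4·9) = -0.7072; θ_2 = -135.0043° (elbow-down)
β = atan2(-6.6930,1.1350) = -80.3753°; ψ = atan2(-6.3635,-2.3644) = -110.3833°
θ_1 = β − ψ = 30.0079°

30.008 -135.004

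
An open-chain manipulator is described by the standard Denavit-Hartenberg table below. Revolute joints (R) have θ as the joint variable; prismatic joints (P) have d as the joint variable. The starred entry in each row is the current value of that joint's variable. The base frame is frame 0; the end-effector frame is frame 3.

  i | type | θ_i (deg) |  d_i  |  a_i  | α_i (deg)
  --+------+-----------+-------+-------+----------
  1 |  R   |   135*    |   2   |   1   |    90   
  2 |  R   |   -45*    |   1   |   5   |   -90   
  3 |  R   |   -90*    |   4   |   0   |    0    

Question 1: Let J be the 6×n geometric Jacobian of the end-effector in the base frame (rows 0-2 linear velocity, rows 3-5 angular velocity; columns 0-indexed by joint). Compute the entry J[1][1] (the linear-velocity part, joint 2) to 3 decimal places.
0.500

axis z_1 = (0.7071,0.7071,0.0000); lever o_n−o_1 = (-3.7929,5.2071,-0.7071)
cross product → J_v[:, 1] = (-0.5000,0.5000,6.3640)
J_ω[:, 1] = z_1
entry J[1][1] = 0.5000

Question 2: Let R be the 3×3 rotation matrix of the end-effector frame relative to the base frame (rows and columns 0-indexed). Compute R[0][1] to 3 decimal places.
End-effector y-axis (col 1 of R) = (-0.5000,0.5000,-0.7071)
R[0][1] = -0.5000

-0.500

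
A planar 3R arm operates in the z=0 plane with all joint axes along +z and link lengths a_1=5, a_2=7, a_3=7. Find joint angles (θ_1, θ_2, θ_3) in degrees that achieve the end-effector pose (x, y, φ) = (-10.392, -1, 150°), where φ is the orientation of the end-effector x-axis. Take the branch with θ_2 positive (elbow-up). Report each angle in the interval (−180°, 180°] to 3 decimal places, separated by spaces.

wrist centre = target − a_3·(cos φ, sin φ) = (-4.3298, -4.5000)
cos θ_2 = (38.9974−5²−7²)/(2·5·7) = -0.5000; θ_2 = 120.0025° (elbow-up)
β = atan2(-4.5000,-4.3298) = -133.8959°; ψ = atan2(6.0620,1.4997) = 76.1041°
θ_1 = β − ψ = -210.0000°
θ_3 = φ − θ_1 − θ_2 = -120.0025° (wrapped to (-180°,180°])

150.000 120.002 -120.002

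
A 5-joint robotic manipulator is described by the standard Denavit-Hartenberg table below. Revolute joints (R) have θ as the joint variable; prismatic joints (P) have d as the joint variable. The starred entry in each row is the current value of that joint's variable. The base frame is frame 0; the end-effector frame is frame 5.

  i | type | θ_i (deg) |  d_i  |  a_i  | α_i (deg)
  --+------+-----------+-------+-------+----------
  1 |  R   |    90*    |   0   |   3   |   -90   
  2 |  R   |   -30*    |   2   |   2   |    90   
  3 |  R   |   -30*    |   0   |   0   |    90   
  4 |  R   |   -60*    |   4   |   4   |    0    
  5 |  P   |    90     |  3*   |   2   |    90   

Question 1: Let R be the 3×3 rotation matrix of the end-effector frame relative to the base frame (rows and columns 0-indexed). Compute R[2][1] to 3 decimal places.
-0.250

End-effector y-axis (col 1 of R) = (0.8660,-0.4330,-0.2500)
R[2][1] = -0.2500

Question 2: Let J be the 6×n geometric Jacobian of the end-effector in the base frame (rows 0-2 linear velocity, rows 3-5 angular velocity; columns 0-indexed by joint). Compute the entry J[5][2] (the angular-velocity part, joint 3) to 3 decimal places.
0.866

axis z_2 = (-0.0000,-0.5000,0.8660); lever o_n−o_2 = (7.9282,1.0000,-2.2679)
cross product → J_v[:, 2] = (0.2679,6.8660,3.9641)
J_ω[:, 2] = z_2
entry J[5][2] = 0.8660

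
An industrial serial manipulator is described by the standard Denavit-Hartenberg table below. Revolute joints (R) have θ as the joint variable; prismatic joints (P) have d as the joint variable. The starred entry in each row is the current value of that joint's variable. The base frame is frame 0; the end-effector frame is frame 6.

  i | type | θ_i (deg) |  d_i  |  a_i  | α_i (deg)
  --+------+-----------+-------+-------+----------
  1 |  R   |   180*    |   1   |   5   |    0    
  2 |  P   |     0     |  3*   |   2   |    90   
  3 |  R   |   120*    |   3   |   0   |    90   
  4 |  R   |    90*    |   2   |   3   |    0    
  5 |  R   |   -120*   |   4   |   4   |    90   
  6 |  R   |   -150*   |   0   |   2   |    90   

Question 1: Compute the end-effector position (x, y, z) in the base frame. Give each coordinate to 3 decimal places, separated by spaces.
after link 1: o_1 = (-5.0000, 0.0000, 1.0000)
after link 2: o_2 = (-7.0000, 0.0000, 4.0000)
after link 3: o_3 = (-7.0000, 3.0000, 4.0000)
after link 4: o_4 = (-8.7321, 6.0000, 5.0000)
after link 5: o_5 = (-10.4641, 4.0000, 10.0000)
after link 6: o_6 = (-10.3481, 4.8660, 8.2010)

-10.348 4.866 8.201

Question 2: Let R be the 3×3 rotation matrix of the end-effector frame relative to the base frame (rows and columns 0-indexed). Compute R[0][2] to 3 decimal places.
-0.967

End-effector z-axis (col 2 of R) = (-0.9665,0.2500,0.0580)
R[0][2] = -0.9665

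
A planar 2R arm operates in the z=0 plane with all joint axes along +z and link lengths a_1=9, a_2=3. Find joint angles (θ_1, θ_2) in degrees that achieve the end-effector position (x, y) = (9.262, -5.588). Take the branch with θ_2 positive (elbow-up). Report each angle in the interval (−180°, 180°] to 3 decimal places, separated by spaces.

cos θ_2 = (117.0104−9²−3²)/(2·9·3) = 0.5002; θ_2 = 59.9873° (elbow-up)
β = atan2(-5.5880,9.2620) = -31.1036°; ψ = atan2(2.5977,10.5006) = 13.8954°
θ_1 = β − ψ = -44.9991°

-44.999 59.987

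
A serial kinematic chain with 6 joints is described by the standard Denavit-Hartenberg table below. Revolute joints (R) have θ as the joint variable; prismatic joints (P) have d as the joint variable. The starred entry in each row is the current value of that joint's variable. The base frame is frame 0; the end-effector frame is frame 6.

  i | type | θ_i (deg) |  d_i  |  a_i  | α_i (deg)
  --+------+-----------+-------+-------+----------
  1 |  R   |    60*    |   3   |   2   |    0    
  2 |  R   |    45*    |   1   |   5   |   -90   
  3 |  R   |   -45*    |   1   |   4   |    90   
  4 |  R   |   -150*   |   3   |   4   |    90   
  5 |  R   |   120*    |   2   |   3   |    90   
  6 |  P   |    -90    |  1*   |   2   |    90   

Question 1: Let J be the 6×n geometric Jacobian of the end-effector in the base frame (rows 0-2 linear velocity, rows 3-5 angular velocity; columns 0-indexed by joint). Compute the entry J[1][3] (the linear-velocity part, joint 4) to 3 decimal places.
axis z_3 = (0.1830,-0.6830,0.7071); lever o_n−o_3 = (3.2752,-5.7205,2.2507)
cross product → J_v[:, 3] = (2.5077,1.9040,1.1901)
J_ω[:, 3] = z_3
entry J[1][3] = 1.9040

1.904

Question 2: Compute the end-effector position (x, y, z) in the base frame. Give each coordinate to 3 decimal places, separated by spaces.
after link 1: o_1 = (1.0000, 1.7321, 3.0000)
after link 2: o_2 = (-0.2941, 6.5617, 4.0000)
after link 3: o_3 = (-1.9921, 9.0349, 6.8284)
after link 4: o_4 = (1.1228, 5.1375, 6.5003)
after link 5: o_5 = (-0.8539, 2.9248, 8.5488)
after link 6: o_6 = (1.2831, 3.3144, 9.0792)

1.283 3.314 9.079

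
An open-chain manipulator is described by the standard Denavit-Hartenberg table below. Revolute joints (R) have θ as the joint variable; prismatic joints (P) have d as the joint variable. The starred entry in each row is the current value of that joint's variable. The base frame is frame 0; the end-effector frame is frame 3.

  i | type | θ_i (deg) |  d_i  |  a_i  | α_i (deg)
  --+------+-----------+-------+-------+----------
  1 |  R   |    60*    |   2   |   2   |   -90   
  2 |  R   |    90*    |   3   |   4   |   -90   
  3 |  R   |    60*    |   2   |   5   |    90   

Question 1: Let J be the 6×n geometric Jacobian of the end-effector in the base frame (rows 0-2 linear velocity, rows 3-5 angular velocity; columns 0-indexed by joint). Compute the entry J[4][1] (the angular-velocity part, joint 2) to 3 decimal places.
axis z_1 = (-0.8660,0.5000,0.0000); lever o_n−o_1 = (0.1519,-2.3971,-6.5000)
cross product → J_v[:, 1] = (-3.2500,-5.6292,2.0000)
J_ω[:, 1] = z_1
entry J[4][1] = 0.5000

0.500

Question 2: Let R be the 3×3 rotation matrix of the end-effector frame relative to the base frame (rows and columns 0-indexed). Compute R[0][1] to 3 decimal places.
-0.500

End-effector y-axis (col 1 of R) = (-0.5000,-0.8660,-0.0000)
R[0][1] = -0.5000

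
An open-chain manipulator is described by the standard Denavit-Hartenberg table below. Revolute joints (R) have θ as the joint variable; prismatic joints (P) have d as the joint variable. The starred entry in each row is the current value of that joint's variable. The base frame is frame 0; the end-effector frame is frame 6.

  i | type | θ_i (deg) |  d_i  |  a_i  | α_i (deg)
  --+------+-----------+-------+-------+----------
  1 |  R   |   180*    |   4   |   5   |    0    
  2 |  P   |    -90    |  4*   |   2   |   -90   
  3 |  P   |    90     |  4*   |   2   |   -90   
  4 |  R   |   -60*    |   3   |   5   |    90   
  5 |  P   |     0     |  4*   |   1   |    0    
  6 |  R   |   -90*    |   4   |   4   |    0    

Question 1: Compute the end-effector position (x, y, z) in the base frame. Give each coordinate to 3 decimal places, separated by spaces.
-18.196 3.000 9.928

after link 1: o_1 = (-5.0000, 0.0000, 4.0000)
after link 2: o_2 = (-5.0000, 2.0000, 8.0000)
after link 3: o_3 = (-9.0000, 2.0000, 6.0000)
after link 4: o_4 = (-13.3301, -1.0000, 3.5000)
after link 5: o_5 = (-16.1962, -1.0000, 6.4641)
after link 6: o_6 = (-18.1962, 3.0000, 9.9282)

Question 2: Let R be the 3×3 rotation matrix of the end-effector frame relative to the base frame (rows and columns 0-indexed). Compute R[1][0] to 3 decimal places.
1.000

End-effector x-axis (col 0 of R) = (0.0000,1.0000,0.0000)
R[1][0] = 1.0000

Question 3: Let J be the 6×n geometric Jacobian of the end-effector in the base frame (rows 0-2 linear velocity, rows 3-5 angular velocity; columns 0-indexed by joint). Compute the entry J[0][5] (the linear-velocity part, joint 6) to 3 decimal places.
-3.464

axis z_5 = (-0.5000,-0.0000,0.8660); lever o_n−o_5 = (-2.0000,4.0000,3.4641)
cross product → J_v[:, 5] = (-3.4641,0.0000,-2.0000)
J_ω[:, 5] = z_5
entry J[0][5] = -3.4641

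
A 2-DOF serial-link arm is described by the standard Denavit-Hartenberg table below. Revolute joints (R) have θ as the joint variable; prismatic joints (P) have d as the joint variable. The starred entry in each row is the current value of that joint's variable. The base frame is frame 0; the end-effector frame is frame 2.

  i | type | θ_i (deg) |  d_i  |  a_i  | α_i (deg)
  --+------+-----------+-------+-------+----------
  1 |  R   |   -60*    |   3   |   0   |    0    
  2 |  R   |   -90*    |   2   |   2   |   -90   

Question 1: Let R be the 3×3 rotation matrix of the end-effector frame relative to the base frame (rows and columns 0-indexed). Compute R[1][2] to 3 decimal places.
End-effector z-axis (col 2 of R) = (0.5000,-0.8660,0.0000)
R[1][2] = -0.8660

-0.866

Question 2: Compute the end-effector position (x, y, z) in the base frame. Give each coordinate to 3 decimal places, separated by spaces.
after link 1: o_1 = (0.0000, 0.0000, 3.0000)
after link 2: o_2 = (-1.7321, -1.0000, 5.0000)

-1.732 -1.000 5.000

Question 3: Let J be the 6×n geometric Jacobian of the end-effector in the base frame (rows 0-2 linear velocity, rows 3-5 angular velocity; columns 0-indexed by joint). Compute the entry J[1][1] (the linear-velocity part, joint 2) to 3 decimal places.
axis z_1 = (0.0000,0.0000,1.0000); lever o_n−o_1 = (-1.7321,-1.0000,2.0000)
cross product → J_v[:, 1] = (1.0000,-1.7321,0.0000)
J_ω[:, 1] = z_1
entry J[1][1] = -1.7321

-1.732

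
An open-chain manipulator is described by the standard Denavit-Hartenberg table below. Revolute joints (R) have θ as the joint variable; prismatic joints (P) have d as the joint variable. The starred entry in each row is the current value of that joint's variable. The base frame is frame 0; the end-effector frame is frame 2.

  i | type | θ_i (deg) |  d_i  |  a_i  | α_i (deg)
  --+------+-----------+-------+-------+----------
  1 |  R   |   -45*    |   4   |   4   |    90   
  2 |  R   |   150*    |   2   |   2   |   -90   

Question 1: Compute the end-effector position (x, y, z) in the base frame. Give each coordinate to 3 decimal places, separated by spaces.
after link 1: o_1 = (2.8284, -2.8284, 4.0000)
after link 2: o_2 = (0.1895, -3.0179, 5.0000)

0.189 -3.018 5.000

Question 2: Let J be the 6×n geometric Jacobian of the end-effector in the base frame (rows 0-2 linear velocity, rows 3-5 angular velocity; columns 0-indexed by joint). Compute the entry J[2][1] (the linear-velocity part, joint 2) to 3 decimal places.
axis z_1 = (-0.7071,-0.7071,0.0000); lever o_n−o_1 = (-2.6390,-0.1895,1.0000)
cross product → J_v[:, 1] = (-0.7071,0.7071,-1.7321)
J_ω[:, 1] = z_1
entry J[2][1] = -1.7321

-1.732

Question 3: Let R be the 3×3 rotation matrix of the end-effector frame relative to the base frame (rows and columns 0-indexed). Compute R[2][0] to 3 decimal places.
End-effector x-axis (col 0 of R) = (-0.6124,0.6124,0.5000)
R[2][0] = 0.5000

0.500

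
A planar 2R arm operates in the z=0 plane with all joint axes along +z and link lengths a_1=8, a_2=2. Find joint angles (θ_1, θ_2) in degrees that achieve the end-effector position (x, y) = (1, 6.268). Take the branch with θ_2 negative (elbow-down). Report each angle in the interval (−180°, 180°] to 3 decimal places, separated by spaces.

90.001 -149.998

cos θ_2 = (40.2878−8²−2²)/(2·8·2) = -0.8660; θ_2 = -149.9977° (elbow-down)
β = atan2(6.2680,1.0000) = 80.9354°; ψ = atan2(-1.0001,6.2680) = -9.0652°
θ_1 = β − ψ = 90.0006°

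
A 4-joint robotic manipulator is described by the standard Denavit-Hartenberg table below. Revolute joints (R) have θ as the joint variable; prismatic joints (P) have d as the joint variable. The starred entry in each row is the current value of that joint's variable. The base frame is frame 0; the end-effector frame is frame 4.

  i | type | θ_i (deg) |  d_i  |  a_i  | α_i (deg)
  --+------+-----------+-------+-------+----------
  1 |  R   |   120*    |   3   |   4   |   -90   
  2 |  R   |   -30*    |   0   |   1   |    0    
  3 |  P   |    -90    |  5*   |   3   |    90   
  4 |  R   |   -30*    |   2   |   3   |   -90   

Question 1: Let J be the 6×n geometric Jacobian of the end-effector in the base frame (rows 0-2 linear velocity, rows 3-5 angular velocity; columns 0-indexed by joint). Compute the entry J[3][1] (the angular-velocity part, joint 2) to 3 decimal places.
-0.866

axis z_1 = (-0.8660,-0.5000,0.0000); lever o_n−o_1 = (-1.1986,-4.9240,4.3481)
cross product → J_v[:, 1] = (-2.1740,3.7655,3.6651)
J_ω[:, 1] = z_1
entry J[3][1] = -0.8660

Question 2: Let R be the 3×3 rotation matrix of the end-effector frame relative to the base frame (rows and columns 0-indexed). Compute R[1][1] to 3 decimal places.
End-effector y-axis (col 1 of R) = (-0.4330,0.7500,0.5000)
R[1][1] = 0.7500

0.750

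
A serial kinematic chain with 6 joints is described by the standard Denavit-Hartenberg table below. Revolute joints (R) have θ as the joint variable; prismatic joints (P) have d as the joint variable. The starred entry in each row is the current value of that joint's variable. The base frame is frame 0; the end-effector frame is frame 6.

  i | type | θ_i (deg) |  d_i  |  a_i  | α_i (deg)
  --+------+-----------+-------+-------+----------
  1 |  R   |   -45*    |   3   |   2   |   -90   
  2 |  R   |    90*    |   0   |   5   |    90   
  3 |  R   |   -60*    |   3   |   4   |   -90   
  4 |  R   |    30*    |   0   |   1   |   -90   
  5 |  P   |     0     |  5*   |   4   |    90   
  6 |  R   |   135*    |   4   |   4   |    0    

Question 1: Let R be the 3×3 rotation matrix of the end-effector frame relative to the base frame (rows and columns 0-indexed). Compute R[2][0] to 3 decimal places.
0.483

End-effector x-axis (col 0 of R) = (0.4085,0.7745,0.4830)
R[2][0] = 0.4830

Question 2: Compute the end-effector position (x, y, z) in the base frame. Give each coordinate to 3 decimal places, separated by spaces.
after link 1: o_1 = (1.4142, -1.4142, 3.0000)
after link 2: o_2 = (1.4142, -1.4142, -2.0000)
after link 3: o_3 = (1.0860, -5.9850, -4.0000)
after link 4: o_4 = (0.2022, -6.1618, -4.4330)
after link 5: o_5 = (-4.8643, -2.2761, -4.9151)
after link 6: o_6 = (-1.8161, 2.2362, -6.4473)

-1.816 2.236 -6.447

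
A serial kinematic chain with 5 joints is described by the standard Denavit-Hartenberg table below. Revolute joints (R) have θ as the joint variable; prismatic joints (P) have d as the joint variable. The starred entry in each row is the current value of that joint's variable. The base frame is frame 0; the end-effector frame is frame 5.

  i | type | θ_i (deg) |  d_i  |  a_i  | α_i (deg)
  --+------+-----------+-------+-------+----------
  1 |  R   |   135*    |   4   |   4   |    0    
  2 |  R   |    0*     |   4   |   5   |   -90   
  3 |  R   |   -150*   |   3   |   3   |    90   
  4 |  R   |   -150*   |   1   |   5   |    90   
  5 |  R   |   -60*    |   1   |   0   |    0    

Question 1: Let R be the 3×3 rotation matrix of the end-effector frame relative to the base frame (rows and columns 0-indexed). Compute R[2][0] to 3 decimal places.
End-effector x-axis (col 0 of R) = (-0.3946,0.7481,0.5335)
R[2][0] = 0.5335

0.533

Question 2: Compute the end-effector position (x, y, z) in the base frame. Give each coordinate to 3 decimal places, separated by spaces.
-8.097 6.165 6.219

after link 1: o_1 = (-2.8284, 2.8284, 4.0000)
after link 2: o_2 = (-6.3640, 6.3640, 8.0000)
after link 3: o_3 = (-6.6482, 2.4055, 9.5000)
after link 4: o_4 = (-7.1785, 6.4714, 6.4689)
after link 5: o_5 = (-8.0971, 6.1652, 6.2189)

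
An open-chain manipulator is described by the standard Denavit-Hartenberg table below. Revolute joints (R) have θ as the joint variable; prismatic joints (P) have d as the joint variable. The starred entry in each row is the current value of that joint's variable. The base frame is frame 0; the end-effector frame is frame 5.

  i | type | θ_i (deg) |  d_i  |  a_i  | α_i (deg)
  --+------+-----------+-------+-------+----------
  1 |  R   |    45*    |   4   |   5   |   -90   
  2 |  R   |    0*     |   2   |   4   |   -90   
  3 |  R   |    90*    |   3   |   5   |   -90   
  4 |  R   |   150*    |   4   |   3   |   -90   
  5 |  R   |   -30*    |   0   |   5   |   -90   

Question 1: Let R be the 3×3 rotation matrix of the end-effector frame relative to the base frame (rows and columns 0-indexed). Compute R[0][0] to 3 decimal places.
End-effector x-axis (col 0 of R) = (-0.8839,0.1768,0.4330)
R[0][0] = -0.8839

-0.884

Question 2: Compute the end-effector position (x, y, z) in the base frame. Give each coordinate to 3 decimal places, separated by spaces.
after link 1: o_1 = (3.5355, 3.5355, 4.0000)
after link 2: o_2 = (4.9497, 7.7782, 4.0000)
after link 3: o_3 = (8.4853, 4.2426, 1.0000)
after link 4: o_4 = (3.8197, 3.2513, 2.5000)
after link 5: o_5 = (-0.5997, 4.1352, 4.6651)

-0.600 4.135 4.665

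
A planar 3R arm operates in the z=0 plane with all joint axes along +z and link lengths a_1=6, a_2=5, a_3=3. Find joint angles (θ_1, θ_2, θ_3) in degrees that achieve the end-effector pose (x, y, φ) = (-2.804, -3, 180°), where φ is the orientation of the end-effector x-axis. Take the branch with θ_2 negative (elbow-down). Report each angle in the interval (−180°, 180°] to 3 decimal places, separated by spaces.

-30.003 -150.000 0.003

wrist centre = target − a_3·(cos φ, sin φ) = (0.1960, -3.0000)
cos θ_2 = (9.0384−6²−5²)/(2·6·5) = -0.8660; θ_2 = -150.0001° (elbow-down)
β = atan2(-3.0000,0.1960) = -86.2620°; ψ = atan2(-2.5000,1.6699) = -56.2591°
θ_1 = β − ψ = -30.0029°
θ_3 = φ − θ_1 − θ_2 = 0.0030° (wrapped to (-180°,180°])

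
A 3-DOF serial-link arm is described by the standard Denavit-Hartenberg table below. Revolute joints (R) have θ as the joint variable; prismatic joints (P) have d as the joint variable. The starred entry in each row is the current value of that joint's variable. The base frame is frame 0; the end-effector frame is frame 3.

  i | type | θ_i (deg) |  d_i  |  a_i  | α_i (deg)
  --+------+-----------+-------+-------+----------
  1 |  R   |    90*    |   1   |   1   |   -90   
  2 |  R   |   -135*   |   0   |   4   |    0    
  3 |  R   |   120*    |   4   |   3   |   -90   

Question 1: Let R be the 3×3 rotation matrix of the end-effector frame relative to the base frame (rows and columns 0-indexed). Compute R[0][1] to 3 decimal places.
1.000

End-effector y-axis (col 1 of R) = (1.0000,-0.0000,-0.0000)
R[0][1] = 1.0000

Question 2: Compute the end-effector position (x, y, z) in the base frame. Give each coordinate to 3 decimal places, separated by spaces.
after link 1: o_1 = (0.0000, 1.0000, 1.0000)
after link 2: o_2 = (0.0000, -1.8284, 3.8284)
after link 3: o_3 = (-4.0000, 1.0694, 4.6049)

-4.000 1.069 4.605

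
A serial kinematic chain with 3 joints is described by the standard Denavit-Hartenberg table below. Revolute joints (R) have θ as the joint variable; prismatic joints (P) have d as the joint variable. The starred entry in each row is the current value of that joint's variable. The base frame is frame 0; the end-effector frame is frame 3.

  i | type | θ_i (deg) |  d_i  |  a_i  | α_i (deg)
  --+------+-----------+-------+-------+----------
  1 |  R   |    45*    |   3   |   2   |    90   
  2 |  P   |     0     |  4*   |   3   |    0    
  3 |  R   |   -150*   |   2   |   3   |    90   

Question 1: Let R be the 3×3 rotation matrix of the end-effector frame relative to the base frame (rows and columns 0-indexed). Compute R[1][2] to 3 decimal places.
End-effector z-axis (col 2 of R) = (-0.3536,-0.3536,0.8660)
R[1][2] = -0.3536

-0.354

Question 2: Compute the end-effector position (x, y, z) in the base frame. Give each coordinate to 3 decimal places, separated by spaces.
5.941 -2.544 1.500

after link 1: o_1 = (1.4142, 1.4142, 3.0000)
after link 2: o_2 = (6.3640, 0.7071, 3.0000)
after link 3: o_3 = (5.9411, -2.5442, 1.5000)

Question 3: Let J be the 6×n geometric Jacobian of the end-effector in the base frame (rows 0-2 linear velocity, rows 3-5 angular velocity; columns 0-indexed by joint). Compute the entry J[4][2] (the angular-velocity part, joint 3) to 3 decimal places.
-0.707

axis z_2 = (0.7071,-0.7071,0.0000); lever o_n−o_2 = (-0.4229,-3.2513,-1.5000)
cross product → J_v[:, 2] = (1.0607,1.0607,-2.5981)
J_ω[:, 2] = z_2
entry J[4][2] = -0.7071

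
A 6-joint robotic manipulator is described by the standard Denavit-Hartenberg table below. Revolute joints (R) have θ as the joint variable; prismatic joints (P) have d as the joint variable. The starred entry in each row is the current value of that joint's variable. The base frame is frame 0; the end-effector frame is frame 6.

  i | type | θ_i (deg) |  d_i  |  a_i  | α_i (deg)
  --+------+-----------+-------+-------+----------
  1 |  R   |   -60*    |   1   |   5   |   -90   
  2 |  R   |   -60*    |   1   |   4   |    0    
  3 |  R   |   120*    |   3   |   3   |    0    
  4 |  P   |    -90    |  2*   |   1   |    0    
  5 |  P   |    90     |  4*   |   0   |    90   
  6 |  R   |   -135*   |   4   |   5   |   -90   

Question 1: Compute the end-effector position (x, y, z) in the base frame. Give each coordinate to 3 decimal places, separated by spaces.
after link 1: o_1 = (2.5000, -4.3301, 1.0000)
after link 2: o_2 = (4.3660, -5.5622, 4.4641)
after link 3: o_3 = (7.7141, -5.3612, 1.8660)
after link 4: o_4 = (9.8792, -5.1112, 2.3660)
after link 5: o_5 = (13.3433, -3.1112, 2.3660)
after link 6: o_6 = (11.1296, -6.3481, 7.4279)

11.130 -6.348 7.428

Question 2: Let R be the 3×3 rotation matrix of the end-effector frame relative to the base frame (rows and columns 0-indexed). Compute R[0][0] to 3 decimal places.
End-effector x-axis (col 0 of R) = (-0.7891,-0.0474,0.6124)
R[0][0] = -0.7891

-0.789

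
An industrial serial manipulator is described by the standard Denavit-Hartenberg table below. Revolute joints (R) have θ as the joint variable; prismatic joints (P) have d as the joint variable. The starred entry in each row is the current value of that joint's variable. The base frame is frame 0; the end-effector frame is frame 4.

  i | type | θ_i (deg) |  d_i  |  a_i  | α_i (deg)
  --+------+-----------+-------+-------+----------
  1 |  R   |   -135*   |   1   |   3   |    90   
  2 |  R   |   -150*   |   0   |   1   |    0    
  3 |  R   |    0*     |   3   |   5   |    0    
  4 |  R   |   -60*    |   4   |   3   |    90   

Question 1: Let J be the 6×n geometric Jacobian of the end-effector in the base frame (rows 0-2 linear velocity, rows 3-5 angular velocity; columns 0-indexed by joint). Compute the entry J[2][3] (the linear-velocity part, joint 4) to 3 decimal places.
-2.598

axis z_3 = (-0.7071,0.7071,0.0000); lever o_n−o_3 = (-0.9913,4.6655,1.5000)
cross product → J_v[:, 3] = (1.0607,1.0607,-2.5981)
J_ω[:, 3] = z_3
entry J[2][3] = -2.5981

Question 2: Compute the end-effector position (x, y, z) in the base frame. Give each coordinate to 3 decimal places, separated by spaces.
after link 1: o_1 = (-2.1213, -2.1213, 1.0000)
after link 2: o_2 = (-1.5089, -1.5089, 0.5000)
after link 3: o_3 = (-0.5684, 3.6742, -2.0000)
after link 4: o_4 = (-1.5597, 8.3398, -0.5000)

-1.560 8.340 -0.500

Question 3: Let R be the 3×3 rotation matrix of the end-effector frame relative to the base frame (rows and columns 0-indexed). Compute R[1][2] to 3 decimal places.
End-effector z-axis (col 2 of R) = (-0.3536,-0.3536,0.8660)
R[1][2] = -0.3536

-0.354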